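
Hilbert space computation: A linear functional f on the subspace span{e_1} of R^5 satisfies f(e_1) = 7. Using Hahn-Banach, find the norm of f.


The norm of f is given by ||f|| = sup_{||x||=1} |f(x)|.
On span{e_1}, ||e_1|| = 1, so ||f|| = |f(e_1)| / ||e_1||
= |7| / 1 = 7.0000

7.0000


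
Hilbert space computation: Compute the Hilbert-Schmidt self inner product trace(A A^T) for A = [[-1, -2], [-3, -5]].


trace(A * A^T) = sum of squares of all entries
= (-1)^2 + (-2)^2 + (-3)^2 + (-5)^2
= 1 + 4 + 9 + 25
= 39

39


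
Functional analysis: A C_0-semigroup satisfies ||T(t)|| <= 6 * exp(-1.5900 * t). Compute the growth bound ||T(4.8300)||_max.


||T(4.8300)|| <= 6 * exp(-1.5900 * 4.8300)
= 6 * exp(-7.6797)
= 6 * 4.6211e-04
= 0.0028

0.0028


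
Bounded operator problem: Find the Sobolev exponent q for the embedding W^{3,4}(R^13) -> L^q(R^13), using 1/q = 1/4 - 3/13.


Using the Sobolev embedding formula: 1/q = 1/p - k/n
1/q = 1/4 - 3/13 = 1/52
q = 1/(1/52) = 52

52.0000


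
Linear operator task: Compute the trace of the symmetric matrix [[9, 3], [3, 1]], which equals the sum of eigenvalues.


For a self-adjoint (symmetric) matrix, the eigenvalues are real.
The sum of eigenvalues equals the trace of the matrix.
trace = 9 + 1 = 10

10


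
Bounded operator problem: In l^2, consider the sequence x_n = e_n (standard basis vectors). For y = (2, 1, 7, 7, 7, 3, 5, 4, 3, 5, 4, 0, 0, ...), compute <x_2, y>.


x_2 = e_2 is the standard basis vector with 1 in position 2.
<x_2, y> = y_2 = 1
As n -> infinity, <x_n, y> -> 0, confirming weak convergence of (x_n) to 0.

1


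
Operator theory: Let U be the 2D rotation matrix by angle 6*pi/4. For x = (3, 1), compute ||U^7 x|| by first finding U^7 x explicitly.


U is a rotation by theta = 6*pi/4
U^7 = rotation by 7*theta = 42*pi/4 = 2*pi/4 (mod 2*pi)
cos(2*pi/4) = 0.0000, sin(2*pi/4) = 1.0000
U^7 x = (0.0000 * 3 - 1.0000 * 1, 1.0000 * 3 + 0.0000 * 1)
= (-1.0000, 3.0000)
||U^7 x|| = sqrt((-1.0000)^2 + 3.0000^2) = sqrt(10.0000) = 3.1623

3.1623


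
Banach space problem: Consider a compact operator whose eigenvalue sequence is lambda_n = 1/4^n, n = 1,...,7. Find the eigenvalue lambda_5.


The eigenvalue formula gives lambda_5 = 1/4^5
= 1/1024
= 9.7656e-04

9.7656e-04


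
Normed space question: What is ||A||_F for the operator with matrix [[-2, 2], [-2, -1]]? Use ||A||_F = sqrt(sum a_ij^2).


||A||_F^2 = sum a_ij^2
= (-2)^2 + 2^2 + (-2)^2 + (-1)^2
= 4 + 4 + 4 + 1 = 13
||A||_F = sqrt(13) = 3.6056

3.6056


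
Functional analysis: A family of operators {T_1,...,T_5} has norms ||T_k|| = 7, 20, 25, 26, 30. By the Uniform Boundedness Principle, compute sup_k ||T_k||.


By the Uniform Boundedness Principle, the supremum of norms is finite.
sup_k ||T_k|| = max(7, 20, 25, 26, 30) = 30

30


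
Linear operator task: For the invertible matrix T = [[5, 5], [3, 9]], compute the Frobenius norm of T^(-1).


det(T) = 5*9 - 5*3 = 30
T^(-1) = (1/30) * [[9, -5], [-3, 5]] = [[0.3000, -0.1667], [-0.1000, 0.1667]]
||T^(-1)||_F^2 = 0.3000^2 + (-0.1667)^2 + (-0.1000)^2 + 0.1667^2 = 0.1556
||T^(-1)||_F = sqrt(0.1556) = 0.3944

0.3944


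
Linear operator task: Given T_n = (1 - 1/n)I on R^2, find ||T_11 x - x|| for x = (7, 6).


T_11 x - x = (1 - 1/11)x - x = -x/11
||x|| = sqrt(85) = 9.2195
||T_11 x - x|| = ||x||/11 = 9.2195/11 = 0.8381

0.8381


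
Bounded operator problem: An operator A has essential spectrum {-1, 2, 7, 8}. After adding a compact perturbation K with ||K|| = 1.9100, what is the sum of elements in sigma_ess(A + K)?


By Weyl's theorem, the essential spectrum is invariant under compact perturbations.
sigma_ess(A + K) = sigma_ess(A) = {-1, 2, 7, 8}
Sum = -1 + 2 + 7 + 8 = 16

16


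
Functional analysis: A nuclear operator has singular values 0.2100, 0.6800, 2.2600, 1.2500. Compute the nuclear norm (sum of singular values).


The nuclear norm is the sum of all singular values.
||T||_1 = 0.2100 + 0.6800 + 2.2600 + 1.2500
= 4.4000

4.4000


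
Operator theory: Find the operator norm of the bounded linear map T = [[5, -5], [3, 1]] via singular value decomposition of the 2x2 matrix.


A^T A = [[34, -22], [-22, 26]]
trace(A^T A) = 60, det(A^T A) = 400
discriminant = 60^2 - 4*400 = 2000
Largest eigenvalue of A^T A = (trace + sqrt(disc))/2 = 52.3607
||T|| = sqrt(52.3607) = 7.2361

7.2361


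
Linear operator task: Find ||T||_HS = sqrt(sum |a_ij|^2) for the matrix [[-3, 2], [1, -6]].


The Hilbert-Schmidt norm is sqrt(sum of squares of all entries).
Sum of squares = (-3)^2 + 2^2 + 1^2 + (-6)^2
= 9 + 4 + 1 + 36 = 50
||T||_HS = sqrt(50) = 7.0711

7.0711


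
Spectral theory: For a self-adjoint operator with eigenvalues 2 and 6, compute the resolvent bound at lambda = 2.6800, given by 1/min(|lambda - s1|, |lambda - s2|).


dist(2.6800, {2, 6}) = min(|2.6800 - 2|, |2.6800 - 6|)
= min(0.6800, 3.3200) = 0.6800
Resolvent bound = 1/0.6800 = 1.4706

1.4706


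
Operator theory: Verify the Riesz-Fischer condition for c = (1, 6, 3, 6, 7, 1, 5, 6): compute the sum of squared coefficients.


sum |c_n|^2 = 1^2 + 6^2 + 3^2 + 6^2 + 7^2 + 1^2 + 5^2 + 6^2
= 1 + 36 + 9 + 36 + 49 + 1 + 25 + 36
= 193

193


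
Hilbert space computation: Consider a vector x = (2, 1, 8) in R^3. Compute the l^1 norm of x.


The l^1 norm equals the sum of absolute values of all components.
||x||_1 = 2 + 1 + 8
= 11

11.0000


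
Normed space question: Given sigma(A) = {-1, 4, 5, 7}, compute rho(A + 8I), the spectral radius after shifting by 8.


Spectrum of A + 8I = {7, 12, 13, 15}
Spectral radius = max |lambda| over the shifted spectrum
= max(7, 12, 13, 15) = 15

15


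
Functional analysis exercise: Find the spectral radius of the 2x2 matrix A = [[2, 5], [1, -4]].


For a 2x2 matrix, eigenvalues satisfy lambda^2 - (trace)*lambda + det = 0
trace = 2 + -4 = -2
det = 2*-4 - 5*1 = -13
discriminant = (-2)^2 - 4*(-13) = 56
spectral radius = max |eigenvalue| = 4.7417

4.7417


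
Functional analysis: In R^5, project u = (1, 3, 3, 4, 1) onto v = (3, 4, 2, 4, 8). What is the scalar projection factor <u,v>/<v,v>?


Computing <u,v> = 1*3 + 3*4 + 3*2 + 4*4 + 1*8 = 45
Computing <v,v> = 3^2 + 4^2 + 2^2 + 4^2 + 8^2 = 109
Projection coefficient = 45/109 = 0.4128

0.4128


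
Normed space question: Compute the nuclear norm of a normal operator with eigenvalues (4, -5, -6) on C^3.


For a normal operator, singular values equal |eigenvalues|.
Trace norm = sum |lambda_i| = 4 + 5 + 6
= 15

15


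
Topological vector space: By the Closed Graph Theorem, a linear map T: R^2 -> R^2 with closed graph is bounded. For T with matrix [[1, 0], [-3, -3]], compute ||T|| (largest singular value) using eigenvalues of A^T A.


A^T A = [[10, 9], [9, 9]]
trace(A^T A) = 19, det(A^T A) = 9
discriminant = 19^2 - 4*9 = 325
Largest eigenvalue of A^T A = (trace + sqrt(disc))/2 = 18.5139
||T|| = sqrt(18.5139) = 4.3028

4.3028


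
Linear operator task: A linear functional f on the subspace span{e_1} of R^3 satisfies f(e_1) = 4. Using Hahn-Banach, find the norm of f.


The norm of f is given by ||f|| = sup_{||x||=1} |f(x)|.
On span{e_1}, ||e_1|| = 1, so ||f|| = |f(e_1)| / ||e_1||
= |4| / 1 = 4.0000

4.0000


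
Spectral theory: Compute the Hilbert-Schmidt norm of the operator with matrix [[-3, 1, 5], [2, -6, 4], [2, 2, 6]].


The Hilbert-Schmidt norm is sqrt(sum of squares of all entries).
Sum of squares = (-3)^2 + 1^2 + 5^2 + 2^2 + (-6)^2 + 4^2 + 2^2 + 2^2 + 6^2
= 9 + 1 + 25 + 4 + 36 + 16 + 4 + 4 + 36 = 135
||T||_HS = sqrt(135) = 11.6190

11.6190


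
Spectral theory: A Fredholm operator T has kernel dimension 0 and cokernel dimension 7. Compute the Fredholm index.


The Fredholm index is defined as ind(T) = dim(ker T) - dim(coker T)
= 0 - 7
= -7

-7


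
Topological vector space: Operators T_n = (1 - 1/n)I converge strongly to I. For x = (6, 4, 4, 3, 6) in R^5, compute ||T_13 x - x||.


T_13 x - x = (1 - 1/13)x - x = -x/13
||x|| = sqrt(113) = 10.6301
||T_13 x - x|| = ||x||/13 = 10.6301/13 = 0.8177

0.8177


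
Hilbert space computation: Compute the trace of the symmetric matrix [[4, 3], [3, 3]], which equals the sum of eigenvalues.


For a self-adjoint (symmetric) matrix, the eigenvalues are real.
The sum of eigenvalues equals the trace of the matrix.
trace = 4 + 3 = 7

7


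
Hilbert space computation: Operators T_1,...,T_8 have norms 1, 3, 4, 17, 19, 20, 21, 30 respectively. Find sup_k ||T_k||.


By the Uniform Boundedness Principle, the supremum of norms is finite.
sup_k ||T_k|| = max(1, 3, 4, 17, 19, 20, 21, 30) = 30

30


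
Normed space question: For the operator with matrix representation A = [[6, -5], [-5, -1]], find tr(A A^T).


trace(A * A^T) = sum of squares of all entries
= 6^2 + (-5)^2 + (-5)^2 + (-1)^2
= 36 + 25 + 25 + 1
= 87

87


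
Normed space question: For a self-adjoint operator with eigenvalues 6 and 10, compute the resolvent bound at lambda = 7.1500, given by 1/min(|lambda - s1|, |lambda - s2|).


dist(7.1500, {6, 10}) = min(|7.1500 - 6|, |7.1500 - 10|)
= min(1.1500, 2.8500) = 1.1500
Resolvent bound = 1/1.1500 = 0.8696

0.8696


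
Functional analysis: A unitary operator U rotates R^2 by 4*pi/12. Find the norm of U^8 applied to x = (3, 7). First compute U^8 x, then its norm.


U is a rotation by theta = 4*pi/12
U^8 = rotation by 8*theta = 32*pi/12 = 8*pi/12 (mod 2*pi)
cos(8*pi/12) = -0.5000, sin(8*pi/12) = 0.8660
U^8 x = (-0.5000 * 3 - 0.8660 * 7, 0.8660 * 3 + -0.5000 * 7)
= (-7.5622, -0.9019)
||U^8 x|| = sqrt((-7.5622)^2 + (-0.9019)^2) = sqrt(58.0000) = 7.6158

7.6158


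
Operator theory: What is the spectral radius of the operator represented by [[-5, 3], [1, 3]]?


For a 2x2 matrix, eigenvalues satisfy lambda^2 - (trace)*lambda + det = 0
trace = -5 + 3 = -2
det = -5*3 - 3*1 = -18
discriminant = (-2)^2 - 4*(-18) = 76
spectral radius = max |eigenvalue| = 5.3589

5.3589


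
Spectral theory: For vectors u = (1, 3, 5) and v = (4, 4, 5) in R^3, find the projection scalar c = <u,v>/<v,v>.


Computing <u,v> = 1*4 + 3*4 + 5*5 = 41
Computing <v,v> = 4^2 + 4^2 + 5^2 = 57
Projection coefficient = 41/57 = 0.7193

0.7193


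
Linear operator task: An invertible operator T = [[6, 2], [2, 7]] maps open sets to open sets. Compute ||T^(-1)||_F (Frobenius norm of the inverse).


det(T) = 6*7 - 2*2 = 38
T^(-1) = (1/38) * [[7, -2], [-2, 6]] = [[0.1842, -0.0526], [-0.0526, 0.1579]]
||T^(-1)||_F^2 = 0.1842^2 + (-0.0526)^2 + (-0.0526)^2 + 0.1579^2 = 0.0644
||T^(-1)||_F = sqrt(0.0644) = 0.2538

0.2538


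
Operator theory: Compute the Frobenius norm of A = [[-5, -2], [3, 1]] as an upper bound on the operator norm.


||A||_F^2 = sum a_ij^2
= (-5)^2 + (-2)^2 + 3^2 + 1^2
= 25 + 4 + 9 + 1 = 39
||A||_F = sqrt(39) = 6.2450

6.2450


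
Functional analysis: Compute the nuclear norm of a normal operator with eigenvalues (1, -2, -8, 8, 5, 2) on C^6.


For a normal operator, singular values equal |eigenvalues|.
Trace norm = sum |lambda_i| = 1 + 2 + 8 + 8 + 5 + 2
= 26

26


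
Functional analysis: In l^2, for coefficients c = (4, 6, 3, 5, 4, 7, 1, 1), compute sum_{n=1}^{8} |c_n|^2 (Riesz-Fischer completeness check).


sum |c_n|^2 = 4^2 + 6^2 + 3^2 + 5^2 + 4^2 + 7^2 + 1^2 + 1^2
= 16 + 36 + 9 + 25 + 16 + 49 + 1 + 1
= 153

153


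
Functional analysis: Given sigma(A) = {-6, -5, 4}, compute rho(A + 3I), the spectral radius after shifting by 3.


Spectrum of A + 3I = {-3, -2, 7}
Spectral radius = max |lambda| over the shifted spectrum
= max(3, 2, 7) = 7

7


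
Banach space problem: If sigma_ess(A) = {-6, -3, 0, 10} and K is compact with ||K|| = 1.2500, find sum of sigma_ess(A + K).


By Weyl's theorem, the essential spectrum is invariant under compact perturbations.
sigma_ess(A + K) = sigma_ess(A) = {-6, -3, 0, 10}
Sum = -6 + -3 + 0 + 10 = 1

1


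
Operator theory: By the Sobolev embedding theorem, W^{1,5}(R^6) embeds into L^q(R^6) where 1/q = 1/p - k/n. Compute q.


Using the Sobolev embedding formula: 1/q = 1/p - k/n
1/q = 1/5 - 1/6 = 1/30
q = 1/(1/30) = 30

30.0000


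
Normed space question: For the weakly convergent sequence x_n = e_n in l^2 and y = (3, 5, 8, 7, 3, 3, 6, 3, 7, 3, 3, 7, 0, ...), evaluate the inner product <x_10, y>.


x_10 = e_10 is the standard basis vector with 1 in position 10.
<x_10, y> = y_10 = 3
As n -> infinity, <x_n, y> -> 0, confirming weak convergence of (x_n) to 0.

3


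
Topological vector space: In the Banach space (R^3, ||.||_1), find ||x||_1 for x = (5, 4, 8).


The l^1 norm equals the sum of absolute values of all components.
||x||_1 = 5 + 4 + 8
= 17

17.0000


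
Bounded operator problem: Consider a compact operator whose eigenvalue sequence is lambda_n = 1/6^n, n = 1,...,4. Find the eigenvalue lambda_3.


The eigenvalue formula gives lambda_3 = 1/6^3
= 1/216
= 0.0046

0.0046


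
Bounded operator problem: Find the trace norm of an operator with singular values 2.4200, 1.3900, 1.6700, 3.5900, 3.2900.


The nuclear norm is the sum of all singular values.
||T||_1 = 2.4200 + 1.3900 + 1.6700 + 3.5900 + 3.2900
= 12.3600

12.3600


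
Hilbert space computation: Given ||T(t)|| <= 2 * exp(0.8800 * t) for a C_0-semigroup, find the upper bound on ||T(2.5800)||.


||T(2.5800)|| <= 2 * exp(0.8800 * 2.5800)
= 2 * exp(2.2704)
= 2 * 9.6833
= 19.3665

19.3665


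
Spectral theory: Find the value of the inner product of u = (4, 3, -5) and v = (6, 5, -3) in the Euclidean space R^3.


Computing the standard inner product <u, v> = sum u_i * v_i
= 4*6 + 3*5 + -5*-3
= 24 + 15 + 15
= 54

54


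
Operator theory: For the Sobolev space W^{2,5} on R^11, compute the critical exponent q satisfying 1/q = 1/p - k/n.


Using the Sobolev embedding formula: 1/q = 1/p - k/n
1/q = 1/5 - 2/11 = 1/55
q = 1/(1/55) = 55

55.0000


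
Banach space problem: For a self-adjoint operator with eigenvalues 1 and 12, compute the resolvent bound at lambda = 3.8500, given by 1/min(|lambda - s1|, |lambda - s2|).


dist(3.8500, {1, 12}) = min(|3.8500 - 1|, |3.8500 - 12|)
= min(2.8500, 8.1500) = 2.8500
Resolvent bound = 1/2.8500 = 0.3509

0.3509


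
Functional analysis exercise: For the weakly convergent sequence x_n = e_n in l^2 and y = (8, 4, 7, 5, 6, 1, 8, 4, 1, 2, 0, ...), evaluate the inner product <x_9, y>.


x_9 = e_9 is the standard basis vector with 1 in position 9.
<x_9, y> = y_9 = 1
As n -> infinity, <x_n, y> -> 0, confirming weak convergence of (x_n) to 0.

1


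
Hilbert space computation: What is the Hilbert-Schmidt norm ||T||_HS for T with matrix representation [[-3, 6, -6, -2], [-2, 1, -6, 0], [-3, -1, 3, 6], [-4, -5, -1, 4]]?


The Hilbert-Schmidt norm is sqrt(sum of squares of all entries).
Sum of squares = (-3)^2 + 6^2 + (-6)^2 + (-2)^2 + (-2)^2 + 1^2 + (-6)^2 + 0^2 + (-3)^2 + (-1)^2 + 3^2 + 6^2 + (-4)^2 + (-5)^2 + (-1)^2 + 4^2
= 9 + 36 + 36 + 4 + 4 + 1 + 36 + 0 + 9 + 1 + 9 + 36 + 16 + 25 + 1 + 16 = 239
||T||_HS = sqrt(239) = 15.4596

15.4596


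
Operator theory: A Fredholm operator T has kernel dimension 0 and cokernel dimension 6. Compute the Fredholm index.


The Fredholm index is defined as ind(T) = dim(ker T) - dim(coker T)
= 0 - 6
= -6

-6


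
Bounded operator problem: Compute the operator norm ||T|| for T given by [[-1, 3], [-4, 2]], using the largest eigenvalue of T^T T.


A^T A = [[17, -11], [-11, 13]]
trace(A^T A) = 30, det(A^T A) = 100
discriminant = 30^2 - 4*100 = 500
Largest eigenvalue of A^T A = (trace + sqrt(disc))/2 = 26.1803
||T|| = sqrt(26.1803) = 5.1167

5.1167


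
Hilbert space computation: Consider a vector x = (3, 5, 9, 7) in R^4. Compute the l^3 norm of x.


The l^3 norm = (sum |x_i|^3)^(1/3)
Sum of 3th powers = 27 + 125 + 729 + 343 = 1224
||x||_3 = (1224)^(1/3) = 10.6970

10.6970


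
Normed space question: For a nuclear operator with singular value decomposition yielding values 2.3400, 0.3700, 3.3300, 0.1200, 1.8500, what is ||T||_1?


The nuclear norm is the sum of all singular values.
||T||_1 = 2.3400 + 0.3700 + 3.3300 + 0.1200 + 1.8500
= 8.0100

8.0100


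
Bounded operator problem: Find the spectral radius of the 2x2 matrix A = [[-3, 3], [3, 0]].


For a 2x2 matrix, eigenvalues satisfy lambda^2 - (trace)*lambda + det = 0
trace = -3 + 0 = -3
det = -3*0 - 3*3 = -9
discriminant = (-3)^2 - 4*(-9) = 45
spectral radius = max |eigenvalue| = 4.8541

4.8541


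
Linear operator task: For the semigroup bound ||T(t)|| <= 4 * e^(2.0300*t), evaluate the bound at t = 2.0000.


||T(2.0000)|| <= 4 * exp(2.0300 * 2.0000)
= 4 * exp(4.0600)
= 4 * 57.9743
= 231.8972

231.8972


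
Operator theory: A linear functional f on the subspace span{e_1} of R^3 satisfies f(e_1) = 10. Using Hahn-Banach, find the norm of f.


The norm of f is given by ||f|| = sup_{||x||=1} |f(x)|.
On span{e_1}, ||e_1|| = 1, so ||f|| = |f(e_1)| / ||e_1||
= |10| / 1 = 10.0000

10.0000


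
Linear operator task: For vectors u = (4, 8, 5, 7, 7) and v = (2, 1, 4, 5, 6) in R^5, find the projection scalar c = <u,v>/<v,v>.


Computing <u,v> = 4*2 + 8*1 + 5*4 + 7*5 + 7*6 = 113
Computing <v,v> = 2^2 + 1^2 + 4^2 + 5^2 + 6^2 = 82
Projection coefficient = 113/82 = 1.3780

1.3780


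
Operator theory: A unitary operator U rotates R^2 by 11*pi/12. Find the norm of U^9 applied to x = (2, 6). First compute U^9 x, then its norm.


U is a rotation by theta = 11*pi/12
U^9 = rotation by 9*theta = 99*pi/12 = 3*pi/12 (mod 2*pi)
cos(3*pi/12) = 0.7071, sin(3*pi/12) = 0.7071
U^9 x = (0.7071 * 2 - 0.7071 * 6, 0.7071 * 2 + 0.7071 * 6)
= (-2.8284, 5.6569)
||U^9 x|| = sqrt((-2.8284)^2 + 5.6569^2) = sqrt(40.0000) = 6.3246

6.3246


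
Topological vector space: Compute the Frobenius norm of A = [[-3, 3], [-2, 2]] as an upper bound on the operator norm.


||A||_F^2 = sum a_ij^2
= (-3)^2 + 3^2 + (-2)^2 + 2^2
= 9 + 9 + 4 + 4 = 26
||A||_F = sqrt(26) = 5.0990

5.0990


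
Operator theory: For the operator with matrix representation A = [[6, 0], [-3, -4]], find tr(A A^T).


trace(A * A^T) = sum of squares of all entries
= 6^2 + 0^2 + (-3)^2 + (-4)^2
= 36 + 0 + 9 + 16
= 61

61


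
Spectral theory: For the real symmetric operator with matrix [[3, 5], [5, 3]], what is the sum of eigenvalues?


For a self-adjoint (symmetric) matrix, the eigenvalues are real.
The sum of eigenvalues equals the trace of the matrix.
trace = 3 + 3 = 6

6


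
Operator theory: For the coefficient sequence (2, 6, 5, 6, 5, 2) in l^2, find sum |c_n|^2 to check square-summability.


sum |c_n|^2 = 2^2 + 6^2 + 5^2 + 6^2 + 5^2 + 2^2
= 4 + 36 + 25 + 36 + 25 + 4
= 130

130


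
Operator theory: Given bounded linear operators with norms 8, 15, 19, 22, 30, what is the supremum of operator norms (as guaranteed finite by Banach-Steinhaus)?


By the Uniform Boundedness Principle, the supremum of norms is finite.
sup_k ||T_k|| = max(8, 15, 19, 22, 30) = 30

30


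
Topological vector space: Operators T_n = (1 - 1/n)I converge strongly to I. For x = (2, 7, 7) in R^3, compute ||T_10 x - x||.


T_10 x - x = (1 - 1/10)x - x = -x/10
||x|| = sqrt(102) = 10.0995
||T_10 x - x|| = ||x||/10 = 10.0995/10 = 1.0100

1.0100


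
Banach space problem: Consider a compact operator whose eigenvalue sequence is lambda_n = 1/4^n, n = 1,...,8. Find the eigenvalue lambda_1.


The eigenvalue formula gives lambda_1 = 1/4^1
= 1/4
= 0.2500

0.2500


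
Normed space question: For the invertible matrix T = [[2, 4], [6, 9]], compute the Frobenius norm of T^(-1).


det(T) = 2*9 - 4*6 = -6
T^(-1) = (1/-6) * [[9, -4], [-6, 2]] = [[-1.5000, 0.6667], [1.0000, -0.3333]]
||T^(-1)||_F^2 = (-1.5000)^2 + 0.6667^2 + 1.0000^2 + (-0.3333)^2 = 3.8056
||T^(-1)||_F = sqrt(3.8056) = 1.9508

1.9508


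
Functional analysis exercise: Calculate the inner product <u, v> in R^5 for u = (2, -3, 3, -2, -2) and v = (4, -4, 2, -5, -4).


Computing the standard inner product <u, v> = sum u_i * v_i
= 2*4 + -3*-4 + 3*2 + -2*-5 + -2*-4
= 8 + 12 + 6 + 10 + 8
= 44

44


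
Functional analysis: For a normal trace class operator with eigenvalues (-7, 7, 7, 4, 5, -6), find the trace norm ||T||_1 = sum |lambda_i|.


For a normal operator, singular values equal |eigenvalues|.
Trace norm = sum |lambda_i| = 7 + 7 + 7 + 4 + 5 + 6
= 36

36


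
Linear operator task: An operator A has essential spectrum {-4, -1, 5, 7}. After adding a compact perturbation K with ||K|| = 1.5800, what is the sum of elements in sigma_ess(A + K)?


By Weyl's theorem, the essential spectrum is invariant under compact perturbations.
sigma_ess(A + K) = sigma_ess(A) = {-4, -1, 5, 7}
Sum = -4 + -1 + 5 + 7 = 7

7


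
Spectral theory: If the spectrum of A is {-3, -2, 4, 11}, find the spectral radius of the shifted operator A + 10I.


Spectrum of A + 10I = {7, 8, 14, 21}
Spectral radius = max |lambda| over the shifted spectrum
= max(7, 8, 14, 21) = 21

21


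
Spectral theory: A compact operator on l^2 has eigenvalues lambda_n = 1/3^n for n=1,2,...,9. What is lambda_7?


The eigenvalue formula gives lambda_7 = 1/3^7
= 1/2187
= 4.5725e-04

4.5725e-04


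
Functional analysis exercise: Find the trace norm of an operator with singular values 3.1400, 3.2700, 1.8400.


The nuclear norm is the sum of all singular values.
||T||_1 = 3.1400 + 3.2700 + 1.8400
= 8.2500

8.2500


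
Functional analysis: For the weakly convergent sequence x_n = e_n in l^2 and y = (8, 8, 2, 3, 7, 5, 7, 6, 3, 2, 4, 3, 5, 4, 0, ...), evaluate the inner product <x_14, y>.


x_14 = e_14 is the standard basis vector with 1 in position 14.
<x_14, y> = y_14 = 4
As n -> infinity, <x_n, y> -> 0, confirming weak convergence of (x_n) to 0.

4


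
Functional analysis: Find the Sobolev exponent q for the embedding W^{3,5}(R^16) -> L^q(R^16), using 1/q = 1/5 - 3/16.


Using the Sobolev embedding formula: 1/q = 1/p - k/n
1/q = 1/5 - 3/16 = 1/80
q = 1/(1/80) = 80

80.0000


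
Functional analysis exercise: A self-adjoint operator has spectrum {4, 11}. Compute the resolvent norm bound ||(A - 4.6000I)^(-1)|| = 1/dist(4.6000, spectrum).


dist(4.6000, {4, 11}) = min(|4.6000 - 4|, |4.6000 - 11|)
= min(0.6000, 6.4000) = 0.6000
Resolvent bound = 1/0.6000 = 1.6667

1.6667


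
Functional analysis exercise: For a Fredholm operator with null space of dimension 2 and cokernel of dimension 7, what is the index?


The Fredholm index is defined as ind(T) = dim(ker T) - dim(coker T)
= 2 - 7
= -5

-5


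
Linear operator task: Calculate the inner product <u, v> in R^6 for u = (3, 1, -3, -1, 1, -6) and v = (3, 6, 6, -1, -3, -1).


Computing the standard inner product <u, v> = sum u_i * v_i
= 3*3 + 1*6 + -3*6 + -1*-1 + 1*-3 + -6*-1
= 9 + 6 + -18 + 1 + -3 + 6
= 1

1


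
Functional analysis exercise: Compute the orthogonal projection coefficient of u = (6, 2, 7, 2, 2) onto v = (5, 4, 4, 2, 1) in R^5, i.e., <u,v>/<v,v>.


Computing <u,v> = 6*5 + 2*4 + 7*4 + 2*2 + 2*1 = 72
Computing <v,v> = 5^2 + 4^2 + 4^2 + 2^2 + 1^2 = 62
Projection coefficient = 72/62 = 1.1613

1.1613


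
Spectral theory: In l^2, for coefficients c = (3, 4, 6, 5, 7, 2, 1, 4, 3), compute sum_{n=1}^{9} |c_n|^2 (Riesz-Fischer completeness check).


sum |c_n|^2 = 3^2 + 4^2 + 6^2 + 5^2 + 7^2 + 2^2 + 1^2 + 4^2 + 3^2
= 9 + 16 + 36 + 25 + 49 + 4 + 1 + 16 + 9
= 165

165


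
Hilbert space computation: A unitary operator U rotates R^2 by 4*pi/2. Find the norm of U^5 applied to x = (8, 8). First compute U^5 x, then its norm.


U is a rotation by theta = 4*pi/2
U^5 = rotation by 5*theta = 20*pi/2 = 0*pi/2 (mod 2*pi)
cos(0*pi/2) = 1.0000, sin(0*pi/2) = 0.0000
U^5 x = (1.0000 * 8 - 0.0000 * 8, 0.0000 * 8 + 1.0000 * 8)
= (8.0000, 8.0000)
||U^5 x|| = sqrt(8.0000^2 + 8.0000^2) = sqrt(128.0000) = 11.3137

11.3137


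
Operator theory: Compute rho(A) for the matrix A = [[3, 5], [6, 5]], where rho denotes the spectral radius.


For a 2x2 matrix, eigenvalues satisfy lambda^2 - (trace)*lambda + det = 0
trace = 3 + 5 = 8
det = 3*5 - 5*6 = -15
discriminant = 8^2 - 4*(-15) = 124
spectral radius = max |eigenvalue| = 9.5678

9.5678


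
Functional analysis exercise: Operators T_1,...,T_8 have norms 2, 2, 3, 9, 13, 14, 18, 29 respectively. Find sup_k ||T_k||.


By the Uniform Boundedness Principle, the supremum of norms is finite.
sup_k ||T_k|| = max(2, 2, 3, 9, 13, 14, 18, 29) = 29

29


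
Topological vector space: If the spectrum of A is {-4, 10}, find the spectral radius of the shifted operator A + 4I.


Spectrum of A + 4I = {0, 14}
Spectral radius = max |lambda| over the shifted spectrum
= max(0, 14) = 14

14


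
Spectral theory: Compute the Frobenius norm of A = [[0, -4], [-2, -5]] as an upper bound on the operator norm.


||A||_F^2 = sum a_ij^2
= 0^2 + (-4)^2 + (-2)^2 + (-5)^2
= 0 + 16 + 4 + 25 = 45
||A||_F = sqrt(45) = 6.7082

6.7082


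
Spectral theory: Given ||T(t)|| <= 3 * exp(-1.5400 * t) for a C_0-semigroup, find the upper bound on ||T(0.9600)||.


||T(0.9600)|| <= 3 * exp(-1.5400 * 0.9600)
= 3 * exp(-1.4784)
= 3 * 0.2280
= 0.6840

0.6840


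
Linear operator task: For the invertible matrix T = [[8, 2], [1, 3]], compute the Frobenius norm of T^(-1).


det(T) = 8*3 - 2*1 = 22
T^(-1) = (1/22) * [[3, -2], [-1, 8]] = [[0.1364, -0.0909], [-0.0455, 0.3636]]
||T^(-1)||_F^2 = 0.1364^2 + (-0.0909)^2 + (-0.0455)^2 + 0.3636^2 = 0.1612
||T^(-1)||_F = sqrt(0.1612) = 0.4014

0.4014


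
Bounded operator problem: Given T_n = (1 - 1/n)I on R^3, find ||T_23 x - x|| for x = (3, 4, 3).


T_23 x - x = (1 - 1/23)x - x = -x/23
||x|| = sqrt(34) = 5.8310
||T_23 x - x|| = ||x||/23 = 5.8310/23 = 0.2535

0.2535


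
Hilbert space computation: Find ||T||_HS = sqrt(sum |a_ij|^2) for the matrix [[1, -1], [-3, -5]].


The Hilbert-Schmidt norm is sqrt(sum of squares of all entries).
Sum of squares = 1^2 + (-1)^2 + (-3)^2 + (-5)^2
= 1 + 1 + 9 + 25 = 36
||T||_HS = sqrt(36) = 6.0000

6.0000


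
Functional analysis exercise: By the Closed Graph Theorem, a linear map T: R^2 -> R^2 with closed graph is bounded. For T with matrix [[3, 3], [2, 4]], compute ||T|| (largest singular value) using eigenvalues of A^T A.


A^T A = [[13, 17], [17, 25]]
trace(A^T A) = 38, det(A^T A) = 36
discriminant = 38^2 - 4*36 = 1300
Largest eigenvalue of A^T A = (trace + sqrt(disc))/2 = 37.0278
||T|| = sqrt(37.0278) = 6.0850

6.0850


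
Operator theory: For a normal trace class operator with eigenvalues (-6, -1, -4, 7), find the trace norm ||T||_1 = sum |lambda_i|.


For a normal operator, singular values equal |eigenvalues|.
Trace norm = sum |lambda_i| = 6 + 1 + 4 + 7
= 18

18


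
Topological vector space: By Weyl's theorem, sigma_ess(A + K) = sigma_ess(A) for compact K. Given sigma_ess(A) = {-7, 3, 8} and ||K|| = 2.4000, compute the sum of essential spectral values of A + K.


By Weyl's theorem, the essential spectrum is invariant under compact perturbations.
sigma_ess(A + K) = sigma_ess(A) = {-7, 3, 8}
Sum = -7 + 3 + 8 = 4

4


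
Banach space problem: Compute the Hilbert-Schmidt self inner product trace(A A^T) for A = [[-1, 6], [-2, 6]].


trace(A * A^T) = sum of squares of all entries
= (-1)^2 + 6^2 + (-2)^2 + 6^2
= 1 + 36 + 4 + 36
= 77

77


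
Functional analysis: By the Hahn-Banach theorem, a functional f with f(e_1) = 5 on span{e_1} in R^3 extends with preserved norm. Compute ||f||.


The norm of f is given by ||f|| = sup_{||x||=1} |f(x)|.
On span{e_1}, ||e_1|| = 1, so ||f|| = |f(e_1)| / ||e_1||
= |5| / 1 = 5.0000

5.0000


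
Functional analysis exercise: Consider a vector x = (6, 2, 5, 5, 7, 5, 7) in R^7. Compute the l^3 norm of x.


The l^3 norm = (sum |x_i|^3)^(1/3)
Sum of 3th powers = 216 + 8 + 125 + 125 + 343 + 125 + 343 = 1285
||x||_3 = (1285)^(1/3) = 10.8718

10.8718


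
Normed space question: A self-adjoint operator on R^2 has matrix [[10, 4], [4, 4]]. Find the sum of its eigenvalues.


For a self-adjoint (symmetric) matrix, the eigenvalues are real.
The sum of eigenvalues equals the trace of the matrix.
trace = 10 + 4 = 14

14


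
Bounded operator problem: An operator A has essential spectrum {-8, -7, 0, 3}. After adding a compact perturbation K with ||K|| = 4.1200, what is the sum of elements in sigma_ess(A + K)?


By Weyl's theorem, the essential spectrum is invariant under compact perturbations.
sigma_ess(A + K) = sigma_ess(A) = {-8, -7, 0, 3}
Sum = -8 + -7 + 0 + 3 = -12

-12


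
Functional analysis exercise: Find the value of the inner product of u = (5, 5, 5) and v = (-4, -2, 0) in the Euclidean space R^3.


Computing the standard inner product <u, v> = sum u_i * v_i
= 5*-4 + 5*-2 + 5*0
= -20 + -10 + 0
= -30

-30


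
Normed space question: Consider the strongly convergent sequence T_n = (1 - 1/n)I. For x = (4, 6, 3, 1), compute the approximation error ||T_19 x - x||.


T_19 x - x = (1 - 1/19)x - x = -x/19
||x|| = sqrt(62) = 7.8740
||T_19 x - x|| = ||x||/19 = 7.8740/19 = 0.4144

0.4144


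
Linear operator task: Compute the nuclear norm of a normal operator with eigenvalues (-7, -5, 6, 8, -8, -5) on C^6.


For a normal operator, singular values equal |eigenvalues|.
Trace norm = sum |lambda_i| = 7 + 5 + 6 + 8 + 8 + 5
= 39

39


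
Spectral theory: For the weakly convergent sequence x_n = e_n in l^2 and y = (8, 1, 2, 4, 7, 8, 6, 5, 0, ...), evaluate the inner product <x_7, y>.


x_7 = e_7 is the standard basis vector with 1 in position 7.
<x_7, y> = y_7 = 6
As n -> infinity, <x_n, y> -> 0, confirming weak convergence of (x_n) to 0.

6


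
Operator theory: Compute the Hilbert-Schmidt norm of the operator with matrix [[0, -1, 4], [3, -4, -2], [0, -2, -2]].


The Hilbert-Schmidt norm is sqrt(sum of squares of all entries).
Sum of squares = 0^2 + (-1)^2 + 4^2 + 3^2 + (-4)^2 + (-2)^2 + 0^2 + (-2)^2 + (-2)^2
= 0 + 1 + 16 + 9 + 16 + 4 + 0 + 4 + 4 = 54
||T||_HS = sqrt(54) = 7.3485

7.3485


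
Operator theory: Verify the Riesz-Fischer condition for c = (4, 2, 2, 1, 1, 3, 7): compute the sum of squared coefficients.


sum |c_n|^2 = 4^2 + 2^2 + 2^2 + 1^2 + 1^2 + 3^2 + 7^2
= 16 + 4 + 4 + 1 + 1 + 9 + 49
= 84

84


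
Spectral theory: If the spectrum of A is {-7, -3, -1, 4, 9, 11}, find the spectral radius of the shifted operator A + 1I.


Spectrum of A + 1I = {-6, -2, 0, 5, 10, 12}
Spectral radius = max |lambda| over the shifted spectrum
= max(6, 2, 0, 5, 10, 12) = 12

12


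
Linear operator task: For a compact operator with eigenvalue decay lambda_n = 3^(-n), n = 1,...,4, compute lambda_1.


The eigenvalue formula gives lambda_1 = 1/3^1
= 1/3
= 0.3333

0.3333


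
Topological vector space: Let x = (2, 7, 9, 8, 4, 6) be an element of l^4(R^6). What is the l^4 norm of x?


The l^4 norm = (sum |x_i|^4)^(1/4)
Sum of 4th powers = 16 + 2401 + 6561 + 4096 + 256 + 1296 = 14626
||x||_4 = (14626)^(1/4) = 10.9972

10.9972


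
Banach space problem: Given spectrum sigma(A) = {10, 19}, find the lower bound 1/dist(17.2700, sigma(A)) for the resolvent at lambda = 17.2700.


dist(17.2700, {10, 19}) = min(|17.2700 - 10|, |17.2700 - 19|)
= min(7.2700, 1.7300) = 1.7300
Resolvent bound = 1/1.7300 = 0.5780

0.5780


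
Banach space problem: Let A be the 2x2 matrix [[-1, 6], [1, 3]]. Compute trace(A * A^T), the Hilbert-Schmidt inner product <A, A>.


trace(A * A^T) = sum of squares of all entries
= (-1)^2 + 6^2 + 1^2 + 3^2
= 1 + 36 + 1 + 9
= 47

47


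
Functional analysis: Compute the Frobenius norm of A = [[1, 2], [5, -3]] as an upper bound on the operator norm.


||A||_F^2 = sum a_ij^2
= 1^2 + 2^2 + 5^2 + (-3)^2
= 1 + 4 + 25 + 9 = 39
||A||_F = sqrt(39) = 6.2450

6.2450


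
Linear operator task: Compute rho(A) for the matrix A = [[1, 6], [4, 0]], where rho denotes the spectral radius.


For a 2x2 matrix, eigenvalues satisfy lambda^2 - (trace)*lambda + det = 0
trace = 1 + 0 = 1
det = 1*0 - 6*4 = -24
discriminant = 1^2 - 4*(-24) = 97
spectral radius = max |eigenvalue| = 5.4244

5.4244


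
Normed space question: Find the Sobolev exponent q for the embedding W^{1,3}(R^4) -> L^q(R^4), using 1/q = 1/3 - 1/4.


Using the Sobolev embedding formula: 1/q = 1/p - k/n
1/q = 1/3 - 1/4 = 1/12
q = 1/(1/12) = 12

12.0000


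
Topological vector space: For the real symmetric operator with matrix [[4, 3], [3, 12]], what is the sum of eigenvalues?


For a self-adjoint (symmetric) matrix, the eigenvalues are real.
The sum of eigenvalues equals the trace of the matrix.
trace = 4 + 12 = 16

16


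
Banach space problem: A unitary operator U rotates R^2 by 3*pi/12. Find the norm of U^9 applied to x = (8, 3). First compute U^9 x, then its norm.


U is a rotation by theta = 3*pi/12
U^9 = rotation by 9*theta = 27*pi/12 = 3*pi/12 (mod 2*pi)
cos(3*pi/12) = 0.7071, sin(3*pi/12) = 0.7071
U^9 x = (0.7071 * 8 - 0.7071 * 3, 0.7071 * 8 + 0.7071 * 3)
= (3.5355, 7.7782)
||U^9 x|| = sqrt(3.5355^2 + 7.7782^2) = sqrt(73.0000) = 8.5440

8.5440


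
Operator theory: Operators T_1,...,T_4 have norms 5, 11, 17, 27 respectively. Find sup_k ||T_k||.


By the Uniform Boundedness Principle, the supremum of norms is finite.
sup_k ||T_k|| = max(5, 11, 17, 27) = 27

27


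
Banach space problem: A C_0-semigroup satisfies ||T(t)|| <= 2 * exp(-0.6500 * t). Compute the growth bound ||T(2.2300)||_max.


||T(2.2300)|| <= 2 * exp(-0.6500 * 2.2300)
= 2 * exp(-1.4495)
= 2 * 0.2347
= 0.4694

0.4694


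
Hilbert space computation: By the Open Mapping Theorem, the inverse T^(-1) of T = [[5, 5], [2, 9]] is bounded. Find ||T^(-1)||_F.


det(T) = 5*9 - 5*2 = 35
T^(-1) = (1/35) * [[9, -5], [-2, 5]] = [[0.2571, -0.1429], [-0.0571, 0.1429]]
||T^(-1)||_F^2 = 0.2571^2 + (-0.1429)^2 + (-0.0571)^2 + 0.1429^2 = 0.1102
||T^(-1)||_F = sqrt(0.1102) = 0.3320

0.3320


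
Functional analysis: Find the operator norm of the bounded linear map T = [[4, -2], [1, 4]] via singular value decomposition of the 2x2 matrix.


A^T A = [[17, -4], [-4, 20]]
trace(A^T A) = 37, det(A^T A) = 324
discriminant = 37^2 - 4*324 = 73
Largest eigenvalue of A^T A = (trace + sqrt(disc))/2 = 22.7720
||T|| = sqrt(22.7720) = 4.7720

4.7720


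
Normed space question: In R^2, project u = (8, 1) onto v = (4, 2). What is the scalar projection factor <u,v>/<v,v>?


Computing <u,v> = 8*4 + 1*2 = 34
Computing <v,v> = 4^2 + 2^2 = 20
Projection coefficient = 34/20 = 1.7000

1.7000


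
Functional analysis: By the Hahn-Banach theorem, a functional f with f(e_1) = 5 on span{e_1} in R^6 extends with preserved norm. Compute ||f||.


The norm of f is given by ||f|| = sup_{||x||=1} |f(x)|.
On span{e_1}, ||e_1|| = 1, so ||f|| = |f(e_1)| / ||e_1||
= |5| / 1 = 5.0000

5.0000


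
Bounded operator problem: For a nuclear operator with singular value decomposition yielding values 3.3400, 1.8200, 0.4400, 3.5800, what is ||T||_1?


The nuclear norm is the sum of all singular values.
||T||_1 = 3.3400 + 1.8200 + 0.4400 + 3.5800
= 9.1800

9.1800


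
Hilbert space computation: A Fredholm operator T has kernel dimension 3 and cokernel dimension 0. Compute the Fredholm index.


The Fredholm index is defined as ind(T) = dim(ker T) - dim(coker T)
= 3 - 0
= 3

3


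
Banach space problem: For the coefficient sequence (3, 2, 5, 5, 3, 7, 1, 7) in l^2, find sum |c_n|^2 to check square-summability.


sum |c_n|^2 = 3^2 + 2^2 + 5^2 + 5^2 + 3^2 + 7^2 + 1^2 + 7^2
= 9 + 4 + 25 + 25 + 9 + 49 + 1 + 49
= 171

171


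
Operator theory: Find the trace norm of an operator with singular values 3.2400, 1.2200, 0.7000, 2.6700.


The nuclear norm is the sum of all singular values.
||T||_1 = 3.2400 + 1.2200 + 0.7000 + 2.6700
= 7.8300

7.8300


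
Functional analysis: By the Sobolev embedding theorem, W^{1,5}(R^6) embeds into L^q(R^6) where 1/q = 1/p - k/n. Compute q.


Using the Sobolev embedding formula: 1/q = 1/p - k/n
1/q = 1/5 - 1/6 = 1/30
q = 1/(1/30) = 30

30.0000


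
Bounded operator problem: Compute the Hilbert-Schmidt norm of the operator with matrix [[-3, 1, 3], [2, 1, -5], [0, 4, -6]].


The Hilbert-Schmidt norm is sqrt(sum of squares of all entries).
Sum of squares = (-3)^2 + 1^2 + 3^2 + 2^2 + 1^2 + (-5)^2 + 0^2 + 4^2 + (-6)^2
= 9 + 1 + 9 + 4 + 1 + 25 + 0 + 16 + 36 = 101
||T||_HS = sqrt(101) = 10.0499

10.0499


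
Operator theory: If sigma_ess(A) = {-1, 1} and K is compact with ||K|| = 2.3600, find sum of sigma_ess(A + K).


By Weyl's theorem, the essential spectrum is invariant under compact perturbations.
sigma_ess(A + K) = sigma_ess(A) = {-1, 1}
Sum = -1 + 1 = 0

0


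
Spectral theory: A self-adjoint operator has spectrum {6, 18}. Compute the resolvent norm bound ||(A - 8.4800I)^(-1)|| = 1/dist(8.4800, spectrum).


dist(8.4800, {6, 18}) = min(|8.4800 - 6|, |8.4800 - 18|)
= min(2.4800, 9.5200) = 2.4800
Resolvent bound = 1/2.4800 = 0.4032

0.4032


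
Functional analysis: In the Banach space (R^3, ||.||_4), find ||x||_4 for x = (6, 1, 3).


The l^4 norm = (sum |x_i|^4)^(1/4)
Sum of 4th powers = 1296 + 1 + 81 = 1378
||x||_4 = (1378)^(1/4) = 6.0927

6.0927


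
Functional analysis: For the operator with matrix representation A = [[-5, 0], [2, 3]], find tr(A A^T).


trace(A * A^T) = sum of squares of all entries
= (-5)^2 + 0^2 + 2^2 + 3^2
= 25 + 0 + 4 + 9
= 38

38


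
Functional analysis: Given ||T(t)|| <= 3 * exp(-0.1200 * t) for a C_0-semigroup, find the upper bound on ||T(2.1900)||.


||T(2.1900)|| <= 3 * exp(-0.1200 * 2.1900)
= 3 * exp(-0.2628)
= 3 * 0.7689
= 2.3067

2.3067


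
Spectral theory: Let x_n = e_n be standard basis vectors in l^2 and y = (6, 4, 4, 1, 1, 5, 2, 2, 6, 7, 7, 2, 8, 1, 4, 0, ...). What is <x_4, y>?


x_4 = e_4 is the standard basis vector with 1 in position 4.
<x_4, y> = y_4 = 1
As n -> infinity, <x_n, y> -> 0, confirming weak convergence of (x_n) to 0.

1


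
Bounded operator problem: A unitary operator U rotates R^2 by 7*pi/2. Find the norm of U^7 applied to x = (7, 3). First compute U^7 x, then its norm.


U is a rotation by theta = 7*pi/2
U^7 = rotation by 7*theta = 49*pi/2 = 1*pi/2 (mod 2*pi)
cos(1*pi/2) = 0.0000, sin(1*pi/2) = 1.0000
U^7 x = (0.0000 * 7 - 1.0000 * 3, 1.0000 * 7 + 0.0000 * 3)
= (-3.0000, 7.0000)
||U^7 x|| = sqrt((-3.0000)^2 + 7.0000^2) = sqrt(58.0000) = 7.6158

7.6158


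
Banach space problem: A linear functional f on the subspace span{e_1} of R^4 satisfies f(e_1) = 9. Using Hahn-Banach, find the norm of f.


The norm of f is given by ||f|| = sup_{||x||=1} |f(x)|.
On span{e_1}, ||e_1|| = 1, so ||f|| = |f(e_1)| / ||e_1||
= |9| / 1 = 9.0000

9.0000


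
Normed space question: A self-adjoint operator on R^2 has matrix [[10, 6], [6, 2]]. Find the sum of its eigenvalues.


For a self-adjoint (symmetric) matrix, the eigenvalues are real.
The sum of eigenvalues equals the trace of the matrix.
trace = 10 + 2 = 12

12


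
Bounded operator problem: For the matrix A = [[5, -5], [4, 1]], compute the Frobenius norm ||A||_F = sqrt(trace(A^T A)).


||A||_F^2 = sum a_ij^2
= 5^2 + (-5)^2 + 4^2 + 1^2
= 25 + 25 + 16 + 1 = 67
||A||_F = sqrt(67) = 8.1854

8.1854


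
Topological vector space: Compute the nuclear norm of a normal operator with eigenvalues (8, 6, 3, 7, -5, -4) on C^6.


For a normal operator, singular values equal |eigenvalues|.
Trace norm = sum |lambda_i| = 8 + 6 + 3 + 7 + 5 + 4
= 33

33


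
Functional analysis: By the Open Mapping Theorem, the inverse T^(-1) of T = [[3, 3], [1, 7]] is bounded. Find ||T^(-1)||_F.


det(T) = 3*7 - 3*1 = 18
T^(-1) = (1/18) * [[7, -3], [-1, 3]] = [[0.3889, -0.1667], [-0.0556, 0.1667]]
||T^(-1)||_F^2 = 0.3889^2 + (-0.1667)^2 + (-0.0556)^2 + 0.1667^2 = 0.2099
||T^(-1)||_F = sqrt(0.2099) = 0.4581

0.4581


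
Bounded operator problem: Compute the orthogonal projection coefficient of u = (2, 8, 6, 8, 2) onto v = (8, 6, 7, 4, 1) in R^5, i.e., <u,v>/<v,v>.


Computing <u,v> = 2*8 + 8*6 + 6*7 + 8*4 + 2*1 = 140
Computing <v,v> = 8^2 + 6^2 + 7^2 + 4^2 + 1^2 = 166
Projection coefficient = 140/166 = 0.8434

0.8434


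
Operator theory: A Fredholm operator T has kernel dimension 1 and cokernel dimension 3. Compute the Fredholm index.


The Fredholm index is defined as ind(T) = dim(ker T) - dim(coker T)
= 1 - 3
= -2

-2
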